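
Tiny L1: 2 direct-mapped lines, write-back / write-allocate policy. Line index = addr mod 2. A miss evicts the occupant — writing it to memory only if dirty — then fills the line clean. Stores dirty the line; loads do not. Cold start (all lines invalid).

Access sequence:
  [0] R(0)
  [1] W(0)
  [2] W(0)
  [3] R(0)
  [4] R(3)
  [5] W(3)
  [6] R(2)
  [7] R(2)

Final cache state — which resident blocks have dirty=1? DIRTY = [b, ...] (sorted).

DIRTY = [3]

0: R B0 -> L0 miss  d=-]
1: W B0 -> L0 hit  d=D]
2: W B0 -> L0 hit  d=D]
3: R B0 -> L0 hit  d=D]
4: R B3 -> L1 miss  d=-]
5: W B3 -> L1 hit  d=D]
6: R B2 -> L0 miss wb->B0  d=-]
7: R B2 -> L0 hit  d=-]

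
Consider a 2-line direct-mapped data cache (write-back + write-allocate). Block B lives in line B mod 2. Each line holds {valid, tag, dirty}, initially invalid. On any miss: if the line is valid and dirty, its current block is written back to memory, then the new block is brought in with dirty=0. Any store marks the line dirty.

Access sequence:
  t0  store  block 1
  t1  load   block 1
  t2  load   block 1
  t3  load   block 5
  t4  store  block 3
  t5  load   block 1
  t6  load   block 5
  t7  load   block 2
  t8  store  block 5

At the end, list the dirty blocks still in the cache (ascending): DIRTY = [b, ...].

0: W B1 → L1 miss [D]
1: R B1 → L1 hit [D]
2: R B1 → L1 hit [D]
3: R B5 → L1 miss wb→B1 [-]
4: W B3 → L1 miss [D]
5: R B1 → L1 miss wb→B3 [-]
6: R B5 → L1 miss [-]
7: R B2 → L0 miss [-]
8: W B5 → L1 hit [D]

DIRTY = [5]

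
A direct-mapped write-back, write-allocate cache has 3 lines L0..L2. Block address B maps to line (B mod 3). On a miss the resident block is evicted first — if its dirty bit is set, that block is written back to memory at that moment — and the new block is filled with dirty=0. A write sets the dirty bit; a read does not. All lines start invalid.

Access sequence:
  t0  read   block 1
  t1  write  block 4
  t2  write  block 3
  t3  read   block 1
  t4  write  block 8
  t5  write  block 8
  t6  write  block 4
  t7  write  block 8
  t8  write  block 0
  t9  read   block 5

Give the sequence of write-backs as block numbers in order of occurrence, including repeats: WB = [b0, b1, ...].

0: R B1 → L1 miss [-]
1: W B4 → L1 miss [D]
2: W B3 → L0 miss [D]
3: R B1 → L1 miss wb→B4 [-]
4: W B8 → L2 miss [D]
5: W B8 → L2 hit [D]
6: W B4 → L1 miss [D]
7: W B8 → L2 hit [D]
8: W B0 → L0 miss wb→B3 [D]
9: R B5 → L2 miss wb→B8 [-]

WB = [4, 3, 8]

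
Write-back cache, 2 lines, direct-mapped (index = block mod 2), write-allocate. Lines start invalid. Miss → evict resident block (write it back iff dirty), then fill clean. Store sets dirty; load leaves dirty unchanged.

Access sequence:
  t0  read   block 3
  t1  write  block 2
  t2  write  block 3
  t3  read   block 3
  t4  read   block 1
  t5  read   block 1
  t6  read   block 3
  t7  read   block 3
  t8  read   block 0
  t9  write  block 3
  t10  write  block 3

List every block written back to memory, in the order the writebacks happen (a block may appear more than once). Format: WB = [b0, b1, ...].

  0 | R B3 → L1 miss [-]
  1 | W B2 → L0 miss [D]
  2 | W B3 → L1 hit [D]
  3 | R B3 → L1 hit [D]
  4 | R B1 → L1 miss wb→B3 [-]
  5 | R B1 → L1 hit [-]
  6 | R B3 → L1 miss [-]
  7 | R B3 → L1 hit [-]
  8 | R B0 → L0 miss wb→B2 [-]
  9 | W B3 → L1 hit [D]
  10 | W B3 → L1 hit [D]

WB = [3, 2]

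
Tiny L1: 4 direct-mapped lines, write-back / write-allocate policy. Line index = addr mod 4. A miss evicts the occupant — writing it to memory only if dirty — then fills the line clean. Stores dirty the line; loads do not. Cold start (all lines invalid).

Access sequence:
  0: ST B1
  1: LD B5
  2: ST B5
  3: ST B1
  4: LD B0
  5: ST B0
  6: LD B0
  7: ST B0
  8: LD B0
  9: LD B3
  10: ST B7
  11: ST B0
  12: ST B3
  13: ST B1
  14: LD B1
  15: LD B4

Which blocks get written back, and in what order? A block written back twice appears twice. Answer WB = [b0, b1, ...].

  0 | W B1 → L1 miss [D]
  1 | R B5 → L1 miss wb→B1 [-]
  2 | W B5 → L1 hit [D]
  3 | W B1 → L1 miss wb→B5 [D]
  4 | R B0 → L0 miss [-]
  5 | W B0 → L0 hit [D]
  6 | R B0 → L0 hit [D]
  7 | W B0 → L0 hit [D]
  8 | R B0 → L0 hit [D]
  9 | R B3 → L3 miss [-]
  10 | W B7 → L3 miss [D]
  11 | W B0 → L0 hit [D]
  12 | W B3 → L3 miss wb→B7 [D]
  13 | W B1 → L1 hit [D]
  14 | R B1 → L1 hit [D]
  15 | R B4 → L0 miss wb→B0 [-]

WB = [1, 5, 7, 0]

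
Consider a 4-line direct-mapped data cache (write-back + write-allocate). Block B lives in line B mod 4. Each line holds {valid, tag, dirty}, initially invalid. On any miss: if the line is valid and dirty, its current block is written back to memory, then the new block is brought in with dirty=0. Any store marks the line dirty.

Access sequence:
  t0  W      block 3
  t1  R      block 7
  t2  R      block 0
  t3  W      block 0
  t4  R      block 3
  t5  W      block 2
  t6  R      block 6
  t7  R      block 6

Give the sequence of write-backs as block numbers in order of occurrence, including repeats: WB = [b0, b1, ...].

  0 | W B3 → L3 miss [D]
  1 | R B7 → L3 miss wb→B3 [-]
  2 | R B0 → L0 miss [-]
  3 | W B0 → L0 hit [D]
  4 | R B3 → L3 miss [-]
  5 | W B2 → L2 miss [D]
  6 | R B6 → L2 miss wb→B2 [-]
  7 | R B6 → L2 hit [-]

WB = [3, 2]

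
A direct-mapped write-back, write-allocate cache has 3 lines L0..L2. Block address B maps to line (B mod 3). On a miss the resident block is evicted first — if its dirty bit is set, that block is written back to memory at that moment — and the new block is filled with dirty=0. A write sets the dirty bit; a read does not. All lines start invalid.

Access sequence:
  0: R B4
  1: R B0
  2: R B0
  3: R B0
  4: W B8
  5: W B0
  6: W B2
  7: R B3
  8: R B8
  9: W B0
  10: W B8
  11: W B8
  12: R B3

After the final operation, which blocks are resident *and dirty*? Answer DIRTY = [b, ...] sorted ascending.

DIRTY = [8]

0: R B4 -> L1 miss  d=-]
1: R B0 -> L0 miss  d=-]
2: R B0 -> L0 hit  d=-]
3: R B0 -> L0 hit  d=-]
4: W B8 -> L2 miss  d=D]
5: W B0 -> L0 hit  d=D]
6: W B2 -> L2 miss wb->B8  d=D]
7: R B3 -> L0 miss wb->B0  d=-]
8: R B8 -> L2 miss wb->B2  d=-]
9: W B0 -> L0 miss  d=D]
10: W B8 -> L2 hit  d=D]
11: W B8 -> L2 hit  d=D]
12: R B3 -> L0 miss wb->B0  d=-]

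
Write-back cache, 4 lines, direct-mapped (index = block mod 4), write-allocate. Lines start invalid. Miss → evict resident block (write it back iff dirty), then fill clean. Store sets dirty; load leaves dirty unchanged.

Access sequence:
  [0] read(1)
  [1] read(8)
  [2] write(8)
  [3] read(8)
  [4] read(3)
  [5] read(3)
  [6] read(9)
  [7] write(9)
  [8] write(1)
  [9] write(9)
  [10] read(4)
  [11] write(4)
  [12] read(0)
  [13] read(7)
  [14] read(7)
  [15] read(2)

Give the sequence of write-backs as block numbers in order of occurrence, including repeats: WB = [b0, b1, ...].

WB = [9, 1, 8, 4]

  0 | R B1 → L1 miss [-]
  1 | R B8 → L0 miss [-]
  2 | W B8 → L0 hit [D]
  3 | R B8 → L0 hit [D]
  4 | R B3 → L3 miss [-]
  5 | R B3 → L3 hit [-]
  6 | R B9 → L1 miss [-]
  7 | W B9 → L1 hit [D]
  8 | W B1 → L1 miss wb→B9 [D]
  9 | W B9 → L1 miss wb→B1 [D]
  10 | R B4 → L0 miss wb→B8 [-]
  11 | W B4 → L0 hit [D]
  12 | R B0 → L0 miss wb→B4 [-]
  13 | R B7 → L3 miss [-]
  14 | R B7 → L3 hit [-]
  15 | R B2 → L2 miss [-]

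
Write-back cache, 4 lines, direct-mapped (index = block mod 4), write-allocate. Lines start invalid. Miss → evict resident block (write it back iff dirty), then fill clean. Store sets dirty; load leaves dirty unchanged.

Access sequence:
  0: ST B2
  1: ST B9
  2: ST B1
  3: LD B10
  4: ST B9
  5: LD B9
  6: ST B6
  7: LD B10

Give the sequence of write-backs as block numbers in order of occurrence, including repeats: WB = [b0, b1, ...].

WB = [9, 2, 1, 6]

  0 | W B2 → L2 miss [D]
  1 | W B9 → L1 miss [D]
  2 | W B1 → L1 miss wb→B9 [D]
  3 | R B10 → L2 miss wb→B2 [-]
  4 | W B9 → L1 miss wb→B1 [D]
  5 | R B9 → L1 hit [D]
  6 | W B6 → L2 miss [D]
  7 | R B10 → L2 miss wb→B6 [-]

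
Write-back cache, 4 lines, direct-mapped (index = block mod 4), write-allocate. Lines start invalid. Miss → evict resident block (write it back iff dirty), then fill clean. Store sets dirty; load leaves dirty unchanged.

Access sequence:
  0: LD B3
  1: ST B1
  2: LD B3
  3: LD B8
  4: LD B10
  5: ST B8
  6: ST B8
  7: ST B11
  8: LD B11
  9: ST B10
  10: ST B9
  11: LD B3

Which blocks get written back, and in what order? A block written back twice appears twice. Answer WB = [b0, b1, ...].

0: R B3 -> L3 miss  d=-]
1: W B1 -> L1 miss  d=D]
2: R B3 -> L3 hit  d=-]
3: R B8 -> L0 miss  d=-]
4: R B10 -> L2 miss  d=-]
5: W B8 -> L0 hit  d=D]
6: W B8 -> L0 hit  d=D]
7: W B11 -> L3 miss  d=D]
8: R B11 -> L3 hit  d=D]
9: W B10 -> L2 hit  d=D]
10: W B9 -> L1 miss wb->B1  d=D]
11: R B3 -> L3 miss wb->B11  d=-]

WB = [1, 11]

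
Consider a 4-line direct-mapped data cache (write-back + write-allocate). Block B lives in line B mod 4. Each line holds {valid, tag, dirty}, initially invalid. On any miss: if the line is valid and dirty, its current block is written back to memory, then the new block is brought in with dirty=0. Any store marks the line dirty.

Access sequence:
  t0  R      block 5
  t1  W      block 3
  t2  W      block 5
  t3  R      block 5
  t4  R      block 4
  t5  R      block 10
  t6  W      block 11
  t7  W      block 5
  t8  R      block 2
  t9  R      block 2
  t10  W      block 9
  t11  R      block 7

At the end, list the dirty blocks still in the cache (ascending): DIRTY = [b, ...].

0: R B5 → L1 miss [-]
1: W B3 → L3 miss [D]
2: W B5 → L1 hit [D]
3: R B5 → L1 hit [D]
4: R B4 → L0 miss [-]
5: R B10 → L2 miss [-]
6: W B11 → L3 miss wb→B3 [D]
7: W B5 → L1 hit [D]
8: R B2 → L2 miss [-]
9: R B2 → L2 hit [-]
10: W B9 → L1 miss wb→B5 [D]
11: R B7 → L3 miss wb→B11 [-]

DIRTY = [9]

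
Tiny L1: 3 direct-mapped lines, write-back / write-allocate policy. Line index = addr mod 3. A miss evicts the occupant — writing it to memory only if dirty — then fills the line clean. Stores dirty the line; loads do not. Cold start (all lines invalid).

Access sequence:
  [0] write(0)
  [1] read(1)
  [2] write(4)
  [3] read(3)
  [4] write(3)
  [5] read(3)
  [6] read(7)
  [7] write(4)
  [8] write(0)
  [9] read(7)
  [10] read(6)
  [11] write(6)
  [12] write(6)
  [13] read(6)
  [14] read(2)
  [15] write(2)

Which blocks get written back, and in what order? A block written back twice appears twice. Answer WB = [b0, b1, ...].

  0 | W B0 → L0 miss [D]
  1 | R B1 → L1 miss [-]
  2 | W B4 → L1 miss [D]
  3 | R B3 → L0 miss wb→B0 [-]
  4 | W B3 → L0 hit [D]
  5 | R B3 → L0 hit [D]
  6 | R B7 → L1 miss wb→B4 [-]
  7 | W B4 → L1 miss [D]
  8 | W B0 → L0 miss wb→B3 [D]
  9 | R B7 → L1 miss wb→B4 [-]
  10 | R B6 → L0 miss wb→B0 [-]
  11 | W B6 → L0 hit [D]
  12 | W B6 → L0 hit [D]
  13 | R B6 → L0 hit [D]
  14 | R B2 → L2 miss [-]
  15 | W B2 → L2 hit [D]

WB = [0, 4, 3, 4, 0]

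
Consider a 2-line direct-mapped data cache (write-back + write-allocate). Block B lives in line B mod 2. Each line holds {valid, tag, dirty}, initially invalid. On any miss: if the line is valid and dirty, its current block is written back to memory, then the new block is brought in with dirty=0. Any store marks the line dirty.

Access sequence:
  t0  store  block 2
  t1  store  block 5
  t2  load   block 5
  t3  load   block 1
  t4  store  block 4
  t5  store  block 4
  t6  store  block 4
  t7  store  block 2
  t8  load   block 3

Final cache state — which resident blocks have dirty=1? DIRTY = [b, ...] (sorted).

0: W B2 → L0 miss [D]
1: W B5 → L1 miss [D]
2: R B5 → L1 hit [D]
3: R B1 → L1 miss wb→B5 [-]
4: W B4 → L0 miss wb→B2 [D]
5: W B4 → L0 hit [D]
6: W B4 → L0 hit [D]
7: W B2 → L0 miss wb→B4 [D]
8: R B3 → L1 miss [-]

DIRTY = [2]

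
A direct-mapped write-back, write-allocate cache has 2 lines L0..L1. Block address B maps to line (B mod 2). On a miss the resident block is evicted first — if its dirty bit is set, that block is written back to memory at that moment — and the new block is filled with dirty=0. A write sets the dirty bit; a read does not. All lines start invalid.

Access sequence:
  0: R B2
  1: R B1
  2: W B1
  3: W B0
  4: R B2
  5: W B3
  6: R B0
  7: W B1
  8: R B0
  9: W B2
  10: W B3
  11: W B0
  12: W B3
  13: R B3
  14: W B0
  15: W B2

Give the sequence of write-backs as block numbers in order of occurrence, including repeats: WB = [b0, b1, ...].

0: R B2 -> L0 miss  d=-]
1: R B1 -> L1 miss  d=-]
2: W B1 -> L1 hit  d=D]
3: W B0 -> L0 miss  d=D]
4: R B2 -> L0 miss wb->B0  d=-]
5: W B3 -> L1 miss wb->B1  d=D]
6: R B0 -> L0 miss  d=-]
7: W B1 -> L1 miss wb->B3  d=D]
8: R B0 -> L0 hit  d=-]
9: W B2 -> L0 miss  d=D]
10: W B3 -> L1 miss wb->B1  d=D]
11: W B0 -> L0 miss wb->B2  d=D]
12: W B3 -> L1 hit  d=D]
13: R B3 -> L1 hit  d=D]
14: W B0 -> L0 hit  d=D]
15: W B2 -> L0 miss wb->B0  d=D]

WB = [0, 1, 3, 1, 2, 0]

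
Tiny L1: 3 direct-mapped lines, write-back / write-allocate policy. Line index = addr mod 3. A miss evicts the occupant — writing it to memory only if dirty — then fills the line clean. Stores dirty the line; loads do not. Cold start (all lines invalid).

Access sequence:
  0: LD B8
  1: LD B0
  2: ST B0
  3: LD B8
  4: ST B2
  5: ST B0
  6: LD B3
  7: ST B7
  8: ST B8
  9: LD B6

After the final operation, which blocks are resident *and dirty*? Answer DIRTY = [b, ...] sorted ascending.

  0 | R B8 → L2 miss [-]
  1 | R B0 → L0 miss [-]
  2 | W B0 → L0 hit [D]
  3 | R B8 → L2 hit [-]
  4 | W B2 → L2 miss [D]
  5 | W B0 → L0 hit [D]
  6 | R B3 → L0 miss wb→B0 [-]
  7 | W B7 → L1 miss [D]
  8 | W B8 → L2 miss wb→B2 [D]
  9 | R B6 → L0 miss [-]

DIRTY = [7, 8]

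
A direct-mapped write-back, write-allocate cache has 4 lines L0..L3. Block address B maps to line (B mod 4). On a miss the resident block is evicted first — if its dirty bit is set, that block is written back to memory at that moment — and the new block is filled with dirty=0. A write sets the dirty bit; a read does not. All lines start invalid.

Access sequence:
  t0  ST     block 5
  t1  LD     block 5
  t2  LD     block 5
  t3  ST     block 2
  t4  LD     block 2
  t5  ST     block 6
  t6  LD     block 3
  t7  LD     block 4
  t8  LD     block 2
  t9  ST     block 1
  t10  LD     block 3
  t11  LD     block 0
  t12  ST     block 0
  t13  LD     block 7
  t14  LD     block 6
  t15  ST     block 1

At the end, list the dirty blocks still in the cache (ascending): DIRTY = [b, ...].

  0 | W B5 → L1 miss [D]
  1 | R B5 → L1 hit [D]
  2 | R B5 → L1 hit [D]
  3 | W B2 → L2 miss [D]
  4 | R B2 → L2 hit [D]
  5 | W B6 → L2 miss wb→B2 [D]
  6 | R B3 → L3 miss [-]
  7 | R B4 → L0 miss [-]
  8 | R B2 → L2 miss wb→B6 [-]
  9 | W B1 → L1 miss wb→B5 [D]
  10 | R B3 → L3 hit [-]
  11 | R B0 → L0 miss [-]
  12 | W B0 → L0 hit [D]
  13 | R B7 → L3 miss [-]
  14 | R B6 → L2 miss [-]
  15 | W B1 → L1 hit [D]

DIRTY = [0, 1]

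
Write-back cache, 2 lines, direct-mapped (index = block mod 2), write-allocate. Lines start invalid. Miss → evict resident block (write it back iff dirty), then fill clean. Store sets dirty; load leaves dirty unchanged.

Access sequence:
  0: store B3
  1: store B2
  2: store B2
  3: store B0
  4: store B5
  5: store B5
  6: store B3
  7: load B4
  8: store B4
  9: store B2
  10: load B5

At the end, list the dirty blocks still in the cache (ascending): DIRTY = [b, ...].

0: W B3 → L1 miss [D]
1: W B2 → L0 miss [D]
2: W B2 → L0 hit [D]
3: W B0 → L0 miss wb→B2 [D]
4: W B5 → L1 miss wb→B3 [D]
5: W B5 → L1 hit [D]
6: W B3 → L1 miss wb→B5 [D]
7: R B4 → L0 miss wb→B0 [-]
8: W B4 → L0 hit [D]
9: W B2 → L0 miss wb→B4 [D]
10: R B5 → L1 miss wb→B3 [-]

DIRTY = [2]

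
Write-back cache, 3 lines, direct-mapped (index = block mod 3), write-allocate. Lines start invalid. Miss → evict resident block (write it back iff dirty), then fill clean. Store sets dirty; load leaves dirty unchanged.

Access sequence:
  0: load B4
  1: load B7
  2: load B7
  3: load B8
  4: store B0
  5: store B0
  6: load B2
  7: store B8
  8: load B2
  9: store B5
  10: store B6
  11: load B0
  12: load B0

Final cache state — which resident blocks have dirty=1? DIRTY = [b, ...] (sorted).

DIRTY = [5]

0: R B4 -> L1 miss  d=-]
1: R B7 -> L1 miss  d=-]
2: R B7 -> L1 hit  d=-]
3: R B8 -> L2 miss  d=-]
4: W B0 -> L0 miss  d=D]
5: W B0 -> L0 hit  d=D]
6: R B2 -> L2 miss  d=-]
7: W B8 -> L2 miss  d=D]
8: R B2 -> L2 miss wb->B8  d=-]
9: W B5 -> L2 miss  d=D]
10: W B6 -> L0 miss wb->B0  d=D]
11: R B0 -> L0 miss wb->B6  d=-]
12: R B0 -> L0 hit  d=-]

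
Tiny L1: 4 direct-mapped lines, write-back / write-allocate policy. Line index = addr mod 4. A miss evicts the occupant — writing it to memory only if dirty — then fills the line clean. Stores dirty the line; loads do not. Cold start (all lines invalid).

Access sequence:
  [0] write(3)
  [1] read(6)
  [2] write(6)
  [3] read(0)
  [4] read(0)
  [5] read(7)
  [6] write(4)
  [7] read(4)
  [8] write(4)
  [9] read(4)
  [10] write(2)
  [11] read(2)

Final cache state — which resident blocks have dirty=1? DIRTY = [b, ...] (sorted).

DIRTY = [2, 4]

0: W B3 → L3 miss [D]
1: R B6 → L2 miss [-]
2: W B6 → L2 hit [D]
3: R B0 → L0 miss [-]
4: R B0 → L0 hit [-]
5: R B7 → L3 miss wb→B3 [-]
6: W B4 → L0 miss [D]
7: R B4 → L0 hit [D]
8: W B4 → L0 hit [D]
9: R B4 → L0 hit [D]
10: W B2 → L2 miss wb→B6 [D]
11: R B2 → L2 hit [D]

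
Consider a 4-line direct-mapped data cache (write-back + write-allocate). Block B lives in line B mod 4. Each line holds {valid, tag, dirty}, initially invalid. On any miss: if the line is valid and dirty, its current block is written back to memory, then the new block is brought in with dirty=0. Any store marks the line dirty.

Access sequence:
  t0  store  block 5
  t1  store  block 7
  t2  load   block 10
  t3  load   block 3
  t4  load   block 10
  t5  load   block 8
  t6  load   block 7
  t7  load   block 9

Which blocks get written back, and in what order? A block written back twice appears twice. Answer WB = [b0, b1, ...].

  0 | W B5 → L1 miss [D]
  1 | W B7 → L3 miss [D]
  2 | R B10 → L2 miss [-]
  3 | R B3 → L3 miss wb→B7 [-]
  4 | R B10 → L2 hit [-]
  5 | R B8 → L0 miss [-]
  6 | R B7 → L3 miss [-]
  7 | R B9 → L1 miss wb→B5 [-]

WB = [7, 5]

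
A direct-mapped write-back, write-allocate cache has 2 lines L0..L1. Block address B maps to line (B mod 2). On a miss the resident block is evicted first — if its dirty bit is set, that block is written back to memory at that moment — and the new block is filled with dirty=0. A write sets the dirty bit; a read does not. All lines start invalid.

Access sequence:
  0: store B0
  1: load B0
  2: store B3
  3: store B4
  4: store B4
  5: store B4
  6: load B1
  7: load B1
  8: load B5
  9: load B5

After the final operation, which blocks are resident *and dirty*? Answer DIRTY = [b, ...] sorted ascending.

DIRTY = [4]

0: W B0 → L0 miss [D]
1: R B0 → L0 hit [D]
2: W B3 → L1 miss [D]
3: W B4 → L0 miss wb→B0 [D]
4: W B4 → L0 hit [D]
5: W B4 → L0 hit [D]
6: R B1 → L1 miss wb→B3 [-]
7: R B1 → L1 hit [-]
8: R B5 → L1 miss [-]
9: R B5 → L1 hit [-]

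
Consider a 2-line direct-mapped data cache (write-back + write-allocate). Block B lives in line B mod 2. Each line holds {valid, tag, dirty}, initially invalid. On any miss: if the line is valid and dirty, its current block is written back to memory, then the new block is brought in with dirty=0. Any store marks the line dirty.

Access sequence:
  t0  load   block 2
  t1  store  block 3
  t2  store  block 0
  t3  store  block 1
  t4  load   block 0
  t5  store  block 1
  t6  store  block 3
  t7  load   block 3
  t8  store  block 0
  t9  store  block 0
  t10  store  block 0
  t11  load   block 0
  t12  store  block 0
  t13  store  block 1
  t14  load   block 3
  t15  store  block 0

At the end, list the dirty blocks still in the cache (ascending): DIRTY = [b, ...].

DIRTY = [0]

  0 | R B2 → L0 miss [-]
  1 | W B3 → L1 miss [D]
  2 | W B0 → L0 miss [D]
  3 | W B1 → L1 miss wb→B3 [D]
  4 | R B0 → L0 hit [D]
  5 | W B1 → L1 hit [D]
  6 | W B3 → L1 miss wb→B1 [D]
  7 | R B3 → L1 hit [D]
  8 | W B0 → L0 hit [D]
  9 | W B0 → L0 hit [D]
  10 | W B0 → L0 hit [D]
  11 | R B0 → L0 hit [D]
  12 | W B0 → L0 hit [D]
  13 | W B1 → L1 miss wb→B3 [D]
  14 | R B3 → L1 miss wb→B1 [-]
  15 | W B0 → L0 hit [D]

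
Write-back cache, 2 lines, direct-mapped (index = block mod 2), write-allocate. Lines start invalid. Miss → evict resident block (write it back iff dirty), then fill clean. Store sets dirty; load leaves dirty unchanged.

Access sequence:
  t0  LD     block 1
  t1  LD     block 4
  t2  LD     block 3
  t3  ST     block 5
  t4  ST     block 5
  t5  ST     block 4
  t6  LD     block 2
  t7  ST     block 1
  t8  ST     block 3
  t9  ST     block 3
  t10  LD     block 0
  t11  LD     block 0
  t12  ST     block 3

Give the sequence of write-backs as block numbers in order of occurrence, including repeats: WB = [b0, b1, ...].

0: R B1 → L1 miss [-]
1: R B4 → L0 miss [-]
2: R B3 → L1 miss [-]
3: W B5 → L1 miss [D]
4: W B5 → L1 hit [D]
5: W B4 → L0 hit [D]
6: R B2 → L0 miss wb→B4 [-]
7: W B1 → L1 miss wb→B5 [D]
8: W B3 → L1 miss wb→B1 [D]
9: W B3 → L1 hit [D]
10: R B0 → L0 miss [-]
11: R B0 → L0 hit [-]
12: W B3 → L1 hit [D]

WB = [4, 5, 1]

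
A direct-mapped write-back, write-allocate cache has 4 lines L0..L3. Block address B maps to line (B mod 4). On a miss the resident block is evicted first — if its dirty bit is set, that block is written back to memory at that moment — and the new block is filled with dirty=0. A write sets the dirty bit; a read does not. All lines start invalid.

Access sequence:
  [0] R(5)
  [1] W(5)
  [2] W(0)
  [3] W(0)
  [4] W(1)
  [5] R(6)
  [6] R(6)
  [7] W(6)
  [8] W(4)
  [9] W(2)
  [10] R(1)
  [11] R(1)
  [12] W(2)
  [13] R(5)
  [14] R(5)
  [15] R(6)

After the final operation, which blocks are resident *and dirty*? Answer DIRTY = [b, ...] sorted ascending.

DIRTY = [4]

0: R B5 -> L1 miss  d=-]
1: W B5 -> L1 hit  d=D]
2: W B0 -> L0 miss  d=D]
3: W B0 -> L0 hit  d=D]
4: W B1 -> L1 miss wb->B5  d=D]
5: R B6 -> L2 miss  d=-]
6: R B6 -> L2 hit  d=-]
7: W B6 -> L2 hit  d=D]
8: W B4 -> L0 miss wb->B0  d=D]
9: W B2 -> L2 miss wb->B6  d=D]
10: R B1 -> L1 hit  d=D]
11: R B1 -> L1 hit  d=D]
12: W B2 -> L2 hit  d=D]
13: R B5 -> L1 miss wb->B1  d=-]
14: R B5 -> L1 hit  d=-]
15: R B6 -> L2 miss wb->B2  d=-]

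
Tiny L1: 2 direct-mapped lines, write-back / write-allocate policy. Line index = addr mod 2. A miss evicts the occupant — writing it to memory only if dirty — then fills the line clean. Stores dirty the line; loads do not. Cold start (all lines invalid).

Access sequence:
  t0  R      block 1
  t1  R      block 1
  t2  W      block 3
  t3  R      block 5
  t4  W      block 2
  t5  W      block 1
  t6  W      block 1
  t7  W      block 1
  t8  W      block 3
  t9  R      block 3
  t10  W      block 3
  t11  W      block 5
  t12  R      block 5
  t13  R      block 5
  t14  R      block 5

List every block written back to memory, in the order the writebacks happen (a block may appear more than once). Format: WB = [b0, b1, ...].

0: R B1 -> L1 miss  d=-]
1: R B1 -> L1 hit  d=-]
2: W B3 -> L1 miss  d=D]
3: R B5 -> L1 miss wb->B3  d=-]
4: W B2 -> L0 miss  d=D]
5: W B1 -> L1 miss  d=D]
6: W B1 -> L1 hit  d=D]
7: W B1 -> L1 hit  d=D]
8: W B3 -> L1 miss wb->B1  d=D]
9: R B3 -> L1 hit  d=D]
10: W B3 -> L1 hit  d=D]
11: W B5 -> L1 miss wb->B3  d=D]
12: R B5 -> L1 hit  d=D]
13: R B5 -> L1 hit  d=D]
14: R B5 -> L1 hit  d=D]

WB = [3, 1, 3]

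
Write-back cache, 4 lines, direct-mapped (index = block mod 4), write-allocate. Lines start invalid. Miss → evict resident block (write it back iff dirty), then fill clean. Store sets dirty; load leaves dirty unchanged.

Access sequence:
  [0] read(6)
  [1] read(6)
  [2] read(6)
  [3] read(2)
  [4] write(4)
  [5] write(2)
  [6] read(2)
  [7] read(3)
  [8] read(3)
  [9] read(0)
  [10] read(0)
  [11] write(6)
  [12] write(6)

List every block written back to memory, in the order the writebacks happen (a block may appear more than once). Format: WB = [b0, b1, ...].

WB = [4, 2]

0: R B6 → L2 miss [-]
1: R B6 → L2 hit [-]
2: R B6 → L2 hit [-]
3: R B2 → L2 miss [-]
4: W B4 → L0 miss [D]
5: W B2 → L2 hit [D]
6: R B2 → L2 hit [D]
7: R B3 → L3 miss [-]
8: R B3 → L3 hit [-]
9: R B0 → L0 miss wb→B4 [-]
10: R B0 → L0 hit [-]
11: W B6 → L2 miss wb→B2 [D]
12: W B6 → L2 hit [D]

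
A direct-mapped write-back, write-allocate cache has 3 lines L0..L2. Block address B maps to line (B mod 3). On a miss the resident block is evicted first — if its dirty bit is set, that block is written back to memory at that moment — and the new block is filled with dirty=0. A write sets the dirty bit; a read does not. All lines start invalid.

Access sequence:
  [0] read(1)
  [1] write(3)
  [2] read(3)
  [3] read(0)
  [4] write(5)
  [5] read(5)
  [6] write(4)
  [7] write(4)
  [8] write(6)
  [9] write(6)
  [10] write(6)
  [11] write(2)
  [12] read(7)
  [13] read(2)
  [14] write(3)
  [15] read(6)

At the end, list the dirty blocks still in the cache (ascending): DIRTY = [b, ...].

  0 | R B1 → L1 miss [-]
  1 | W B3 → L0 miss [D]
  2 | R B3 → L0 hit [D]
  3 | R B0 → L0 miss wb→B3 [-]
  4 | W B5 → L2 miss [D]
  5 | R B5 → L2 hit [D]
  6 | W B4 → L1 miss [D]
  7 | W B4 → L1 hit [D]
  8 | W B6 → L0 miss [D]
  9 | W B6 → L0 hit [D]
  10 | W B6 → L0 hit [D]
  11 | W B2 → L2 miss wb→B5 [D]
  12 | R B7 → L1 miss wb→B4 [-]
  13 | R B2 → L2 hit [D]
  14 | W B3 → L0 miss wb→B6 [D]
  15 | R B6 → L0 miss wb→B3 [-]

DIRTY = [2]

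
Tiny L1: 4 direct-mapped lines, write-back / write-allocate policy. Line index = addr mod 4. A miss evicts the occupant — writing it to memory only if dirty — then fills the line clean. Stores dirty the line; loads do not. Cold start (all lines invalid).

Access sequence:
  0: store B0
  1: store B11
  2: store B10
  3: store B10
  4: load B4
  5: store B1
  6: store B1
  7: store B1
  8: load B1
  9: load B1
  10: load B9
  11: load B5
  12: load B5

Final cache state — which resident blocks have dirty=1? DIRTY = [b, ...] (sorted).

0: W B0 → L0 miss [D]
1: W B11 → L3 miss [D]
2: W B10 → L2 miss [D]
3: W B10 → L2 hit [D]
4: R B4 → L0 miss wb→B0 [-]
5: W B1 → L1 miss [D]
6: W B1 → L1 hit [D]
7: W B1 → L1 hit [D]
8: R B1 → L1 hit [D]
9: R B1 → L1 hit [D]
10: R B9 → L1 miss wb→B1 [-]
11: R B5 → L1 miss [-]
12: R B5 → L1 hit [-]

DIRTY = [10, 11]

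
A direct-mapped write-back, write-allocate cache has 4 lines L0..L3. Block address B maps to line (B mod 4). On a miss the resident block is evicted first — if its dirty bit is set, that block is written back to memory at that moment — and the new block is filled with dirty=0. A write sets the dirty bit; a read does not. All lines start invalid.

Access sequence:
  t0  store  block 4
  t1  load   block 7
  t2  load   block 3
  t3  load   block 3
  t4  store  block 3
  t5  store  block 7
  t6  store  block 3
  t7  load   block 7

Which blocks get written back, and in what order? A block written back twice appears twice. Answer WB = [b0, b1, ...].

  0 | W B4 → L0 miss [D]
  1 | R B7 → L3 miss [-]
  2 | R B3 → L3 miss [-]
  3 | R B3 → L3 hit [-]
  4 | W B3 → L3 hit [D]
  5 | W B7 → L3 miss wb→B3 [D]
  6 | W B3 → L3 miss wb→B7 [D]
  7 | R B7 → L3 miss wb→B3 [-]

WB = [3, 7, 3]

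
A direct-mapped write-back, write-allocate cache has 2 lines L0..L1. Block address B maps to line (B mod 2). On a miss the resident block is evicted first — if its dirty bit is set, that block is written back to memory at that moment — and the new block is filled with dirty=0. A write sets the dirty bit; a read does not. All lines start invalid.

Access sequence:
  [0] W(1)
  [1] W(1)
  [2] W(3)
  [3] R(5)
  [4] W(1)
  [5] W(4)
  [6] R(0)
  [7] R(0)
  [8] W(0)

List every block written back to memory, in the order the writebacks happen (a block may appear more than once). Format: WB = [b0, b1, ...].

0: W B1 → L1 miss [D]
1: W B1 → L1 hit [D]
2: W B3 → L1 miss wb→B1 [D]
3: R B5 → L1 miss wb→B3 [-]
4: W B1 → L1 miss [D]
5: W B4 → L0 miss [D]
6: R B0 → L0 miss wb→B4 [-]
7: R B0 → L0 hit [-]
8: W B0 → L0 hit [D]

WB = [1, 3, 4]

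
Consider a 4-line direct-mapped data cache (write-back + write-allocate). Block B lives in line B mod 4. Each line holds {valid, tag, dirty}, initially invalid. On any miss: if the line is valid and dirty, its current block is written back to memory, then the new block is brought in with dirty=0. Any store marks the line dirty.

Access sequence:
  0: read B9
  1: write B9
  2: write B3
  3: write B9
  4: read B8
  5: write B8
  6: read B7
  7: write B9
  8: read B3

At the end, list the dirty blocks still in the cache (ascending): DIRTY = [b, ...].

0: R B9 → L1 miss [-]
1: W B9 → L1 hit [D]
2: W B3 → L3 miss [D]
3: W B9 → L1 hit [D]
4: R B8 → L0 miss [-]
5: W B8 → L0 hit [D]
6: R B7 → L3 miss wb→B3 [-]
7: W B9 → L1 hit [D]
8: R B3 → L3 miss [-]

DIRTY = [8, 9]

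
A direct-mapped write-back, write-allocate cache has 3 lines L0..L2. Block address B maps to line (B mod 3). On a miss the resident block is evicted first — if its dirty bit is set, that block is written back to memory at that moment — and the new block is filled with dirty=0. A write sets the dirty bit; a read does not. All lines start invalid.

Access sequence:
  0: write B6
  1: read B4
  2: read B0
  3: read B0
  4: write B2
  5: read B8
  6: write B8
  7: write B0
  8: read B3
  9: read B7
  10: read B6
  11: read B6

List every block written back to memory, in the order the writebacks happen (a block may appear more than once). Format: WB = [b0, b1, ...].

WB = [6, 2, 0]

  0 | W B6 → L0 miss [D]
  1 | R B4 → L1 miss [-]
  2 | R B0 → L0 miss wb→B6 [-]
  3 | R B0 → L0 hit [-]
  4 | W B2 → L2 miss [D]
  5 | R B8 → L2 miss wb→B2 [-]
  6 | W B8 → L2 hit [D]
  7 | W B0 → L0 hit [D]
  8 | R B3 → L0 miss wb→B0 [-]
  9 | R B7 → L1 miss [-]
  10 | R B6 → L0 miss [-]
  11 | R B6 → L0 hit [-]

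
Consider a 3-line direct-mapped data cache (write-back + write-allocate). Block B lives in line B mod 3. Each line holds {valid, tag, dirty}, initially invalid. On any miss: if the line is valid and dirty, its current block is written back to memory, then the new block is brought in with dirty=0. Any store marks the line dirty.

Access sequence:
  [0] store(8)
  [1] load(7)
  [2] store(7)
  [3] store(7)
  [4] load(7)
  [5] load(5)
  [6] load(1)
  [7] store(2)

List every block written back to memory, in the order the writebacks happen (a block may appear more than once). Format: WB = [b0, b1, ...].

WB = [8, 7]

0: W B8 → L2 miss [D]
1: R B7 → L1 miss [-]
2: W B7 → L1 hit [D]
3: W B7 → L1 hit [D]
4: R B7 → L1 hit [D]
5: R B5 → L2 miss wb→B8 [-]
6: R B1 → L1 miss wb→B7 [-]
7: W B2 → L2 miss [D]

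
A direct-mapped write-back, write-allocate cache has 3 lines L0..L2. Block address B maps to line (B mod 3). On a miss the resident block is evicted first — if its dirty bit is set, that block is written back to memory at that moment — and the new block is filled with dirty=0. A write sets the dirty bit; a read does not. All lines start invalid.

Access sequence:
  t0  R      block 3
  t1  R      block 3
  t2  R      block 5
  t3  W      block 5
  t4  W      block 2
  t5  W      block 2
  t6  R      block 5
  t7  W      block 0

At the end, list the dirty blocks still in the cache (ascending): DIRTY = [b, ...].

  0 | R B3 → L0 miss [-]
  1 | R B3 → L0 hit [-]
  2 | R B5 → L2 miss [-]
  3 | W B5 → L2 hit [D]
  4 | W B2 → L2 miss wb→B5 [D]
  5 | W B2 → L2 hit [D]
  6 | R B5 → L2 miss wb→B2 [-]
  7 | W B0 → L0 miss [D]

DIRTY = [0]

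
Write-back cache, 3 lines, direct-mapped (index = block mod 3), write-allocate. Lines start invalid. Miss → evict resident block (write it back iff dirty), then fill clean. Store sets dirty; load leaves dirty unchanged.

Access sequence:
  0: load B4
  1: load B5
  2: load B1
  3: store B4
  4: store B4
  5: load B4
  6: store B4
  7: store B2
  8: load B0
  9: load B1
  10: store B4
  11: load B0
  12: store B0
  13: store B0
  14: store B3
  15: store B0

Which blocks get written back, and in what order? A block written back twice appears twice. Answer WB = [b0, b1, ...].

WB = [4, 0, 3]

0: R B4 -> L1 miss  d=-]
1: R B5 -> L2 miss  d=-]
2: R B1 -> L1 miss  d=-]
3: W B4 -> L1 miss  d=D]
4: W B4 -> L1 hit  d=D]
5: R B4 -> L1 hit  d=D]
6: W B4 -> L1 hit  d=D]
7: W B2 -> L2 miss  d=D]
8: R B0 -> L0 miss  d=-]
9: R B1 -> L1 miss wb->B4  d=-]
10: W B4 -> L1 miss  d=D]
11: R B0 -> L0 hit  d=-]
12: W B0 -> L0 hit  d=D]
13: W B0 -> L0 hit  d=D]
14: W B3 -> L0 miss wb->B0  d=D]
15: W B0 -> L0 miss wb->B3  d=D]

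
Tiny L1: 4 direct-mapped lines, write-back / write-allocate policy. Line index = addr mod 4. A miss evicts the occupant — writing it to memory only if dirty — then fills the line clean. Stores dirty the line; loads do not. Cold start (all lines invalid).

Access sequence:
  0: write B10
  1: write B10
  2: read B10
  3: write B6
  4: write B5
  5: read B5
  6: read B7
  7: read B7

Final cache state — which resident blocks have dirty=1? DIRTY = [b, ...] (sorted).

0: W B10 → L2 miss [D]
1: W B10 → L2 hit [D]
2: R B10 → L2 hit [D]
3: W B6 → L2 miss wb→B10 [D]
4: W B5 → L1 miss [D]
5: R B5 → L1 hit [D]
6: R B7 → L3 miss [-]
7: R B7 → L3 hit [-]

DIRTY = [5, 6]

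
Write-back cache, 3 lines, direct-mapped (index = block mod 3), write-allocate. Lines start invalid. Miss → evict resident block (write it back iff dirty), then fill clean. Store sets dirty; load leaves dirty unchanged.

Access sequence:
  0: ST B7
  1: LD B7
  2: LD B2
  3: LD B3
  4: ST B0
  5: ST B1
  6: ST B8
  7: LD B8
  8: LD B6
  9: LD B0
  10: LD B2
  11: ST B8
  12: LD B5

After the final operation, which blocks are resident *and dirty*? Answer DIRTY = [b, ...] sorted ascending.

DIRTY = [1]

0: W B7 → L1 miss [D]
1: R B7 → L1 hit [D]
2: R B2 → L2 miss [-]
3: R B3 → L0 miss [-]
4: W B0 → L0 miss [D]
5: W B1 → L1 miss wb→B7 [D]
6: W B8 → L2 miss [D]
7: R B8 → L2 hit [D]
8: R B6 → L0 miss wb→B0 [-]
9: R B0 → L0 miss [-]
10: R B2 → L2 miss wb→B8 [-]
11: W B8 → L2 miss [D]
12: R B5 → L2 miss wb→B8 [-]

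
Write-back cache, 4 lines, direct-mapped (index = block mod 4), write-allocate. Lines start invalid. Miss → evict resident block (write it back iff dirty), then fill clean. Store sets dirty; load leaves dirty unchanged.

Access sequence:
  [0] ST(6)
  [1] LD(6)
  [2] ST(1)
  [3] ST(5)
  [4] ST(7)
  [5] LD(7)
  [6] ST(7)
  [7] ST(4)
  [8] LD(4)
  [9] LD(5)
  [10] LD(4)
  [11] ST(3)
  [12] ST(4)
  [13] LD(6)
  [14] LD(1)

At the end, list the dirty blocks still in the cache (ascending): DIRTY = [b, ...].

0: W B6 -> L2 miss  d=D]
1: R B6 -> L2 hit  d=D]
2: W B1 -> L1 miss  d=D]
3: W B5 -> L1 miss wb->B1  d=D]
4: W B7 -> L3 miss  d=D]
5: R B7 -> L3 hit  d=D]
6: W B7 -> L3 hit  d=D]
7: W B4 -> L0 miss  d=D]
8: R B4 -> L0 hit  d=D]
9: R B5 -> L1 hit  d=D]
10: R B4 -> L0 hit  d=D]
11: W B3 -> L3 miss wb->B7  d=D]
12: W B4 -> L0 hit  d=D]
13: R B6 -> L2 hit  d=D]
14: R B1 -> L1 miss wb->B5  d=-]

DIRTY = [3, 4, 6]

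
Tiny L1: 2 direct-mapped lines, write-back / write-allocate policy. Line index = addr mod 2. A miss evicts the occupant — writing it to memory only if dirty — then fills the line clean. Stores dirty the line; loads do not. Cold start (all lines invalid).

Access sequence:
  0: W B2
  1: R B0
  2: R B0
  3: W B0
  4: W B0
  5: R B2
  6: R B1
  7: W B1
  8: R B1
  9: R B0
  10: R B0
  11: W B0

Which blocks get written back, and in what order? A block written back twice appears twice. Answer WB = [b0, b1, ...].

WB = [2, 0]

  0 | W B2 → L0 miss [D]
  1 | R B0 → L0 miss wb→B2 [-]
  2 | R B0 → L0 hit [-]
  3 | W B0 → L0 hit [D]
  4 | W B0 → L0 hit [D]
  5 | R B2 → L0 miss wb→B0 [-]
  6 | R B1 → L1 miss [-]
  7 | W B1 → L1 hit [D]
  8 | R B1 → L1 hit [D]
  9 | R B0 → L0 miss [-]
  10 | R B0 → L0 hit [-]
  11 | W B0 → L0 hit [D]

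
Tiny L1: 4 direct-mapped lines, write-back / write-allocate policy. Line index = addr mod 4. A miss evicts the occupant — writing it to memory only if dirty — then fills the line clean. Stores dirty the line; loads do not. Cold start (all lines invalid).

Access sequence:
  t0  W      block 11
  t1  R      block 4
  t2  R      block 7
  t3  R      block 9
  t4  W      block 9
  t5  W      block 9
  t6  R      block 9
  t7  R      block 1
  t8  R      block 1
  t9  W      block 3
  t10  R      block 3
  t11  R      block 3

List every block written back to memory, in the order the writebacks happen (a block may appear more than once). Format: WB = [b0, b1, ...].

  0 | W B11 → L3 miss [D]
  1 | R B4 → L0 miss [-]
  2 | R B7 → L3 miss wb→B11 [-]
  3 | R B9 → L1 miss [-]
  4 | W B9 → L1 hit [D]
  5 | W B9 → L1 hit [D]
  6 | R B9 → L1 hit [D]
  7 | R B1 → L1 miss wb→B9 [-]
  8 | R B1 → L1 hit [-]
  9 | W B3 → L3 miss [D]
  10 | R B3 → L3 hit [D]
  11 | R B3 → L3 hit [D]

WB = [11, 9]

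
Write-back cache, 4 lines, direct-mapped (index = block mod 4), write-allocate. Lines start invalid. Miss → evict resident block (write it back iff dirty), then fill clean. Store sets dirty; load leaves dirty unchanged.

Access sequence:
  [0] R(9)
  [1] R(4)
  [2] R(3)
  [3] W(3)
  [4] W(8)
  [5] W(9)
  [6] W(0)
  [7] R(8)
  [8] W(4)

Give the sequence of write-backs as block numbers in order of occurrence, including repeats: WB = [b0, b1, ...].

0: R B9 → L1 miss [-]
1: R B4 → L0 miss [-]
2: R B3 → L3 miss [-]
3: W B3 → L3 hit [D]
4: W B8 → L0 miss [D]
5: W B9 → L1 hit [D]
6: W B0 → L0 miss wb→B8 [D]
7: R B8 → L0 miss wb→B0 [-]
8: W B4 → L0 miss [D]

WB = [8, 0]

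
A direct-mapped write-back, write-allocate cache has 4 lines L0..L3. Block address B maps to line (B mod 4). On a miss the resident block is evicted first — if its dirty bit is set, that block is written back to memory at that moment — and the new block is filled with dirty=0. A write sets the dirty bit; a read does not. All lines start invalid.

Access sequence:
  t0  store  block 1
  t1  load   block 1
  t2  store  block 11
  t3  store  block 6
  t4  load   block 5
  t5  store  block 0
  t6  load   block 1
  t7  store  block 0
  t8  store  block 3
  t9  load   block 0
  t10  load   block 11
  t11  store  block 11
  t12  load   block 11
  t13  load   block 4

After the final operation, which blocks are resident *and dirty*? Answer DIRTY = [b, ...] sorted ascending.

0: W B1 → L1 miss [D]
1: R B1 → L1 hit [D]
2: W B11 → L3 miss [D]
3: W B6 → L2 miss [D]
4: R B5 → L1 miss wb→B1 [-]
5: W B0 → L0 miss [D]
6: R B1 → L1 miss [-]
7: W B0 → L0 hit [D]
8: W B3 → L3 miss wb→B11 [D]
9: R B0 → L0 hit [D]
10: R B11 → L3 miss wb→B3 [-]
11: W B11 → L3 hit [D]
12: R B11 → L3 hit [D]
13: R B4 → L0 miss wb→B0 [-]

DIRTY = [6, 11]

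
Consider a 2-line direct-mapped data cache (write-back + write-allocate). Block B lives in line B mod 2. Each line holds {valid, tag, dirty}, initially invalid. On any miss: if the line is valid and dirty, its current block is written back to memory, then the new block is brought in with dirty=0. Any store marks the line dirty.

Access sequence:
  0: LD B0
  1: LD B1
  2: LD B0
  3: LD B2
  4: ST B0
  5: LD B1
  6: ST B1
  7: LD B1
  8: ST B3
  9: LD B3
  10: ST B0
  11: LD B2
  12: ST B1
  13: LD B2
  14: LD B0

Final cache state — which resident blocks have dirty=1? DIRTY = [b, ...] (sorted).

0: R B0 -> L0 miss  d=-]
1: R B1 -> L1 miss  d=-]
2: R B0 -> L0 hit  d=-]
3: R B2 -> L0 miss  d=-]
4: W B0 -> L0 miss  d=D]
5: R B1 -> L1 hit  d=-]
6: W B1 -> L1 hit  d=D]
7: R B1 -> L1 hit  d=D]
8: W B3 -> L1 miss wb->B1  d=D]
9: R B3 -> L1 hit  d=D]
10: W B0 -> L0 hit  d=D]
11: R B2 -> L0 miss wb->B0  d=-]
12: W B1 -> L1 miss wb->B3  d=D]
13: R B2 -> L0 hit  d=-]
14: R B0 -> L0 miss  d=-]

DIRTY = [1]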